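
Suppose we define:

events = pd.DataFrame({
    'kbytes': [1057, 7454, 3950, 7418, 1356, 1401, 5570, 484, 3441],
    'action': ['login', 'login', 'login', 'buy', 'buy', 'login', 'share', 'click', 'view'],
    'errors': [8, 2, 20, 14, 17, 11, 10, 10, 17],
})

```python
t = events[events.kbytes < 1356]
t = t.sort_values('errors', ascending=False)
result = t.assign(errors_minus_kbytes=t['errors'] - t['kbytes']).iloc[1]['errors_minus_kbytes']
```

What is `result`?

filter rows where kbytes < 1356:
   kbytes action  errors
0    1057  login       8
7     484  click      10
sort by errors descending:
   kbytes action  errors
7     484  click      10
0    1057  login       8
add column errors_minus_kbytes = t['errors'] - t['kbytes']:
   kbytes action  errors  errors_minus_kbytes
7     484  click      10                 -474
0    1057  login       8                -1049

-1049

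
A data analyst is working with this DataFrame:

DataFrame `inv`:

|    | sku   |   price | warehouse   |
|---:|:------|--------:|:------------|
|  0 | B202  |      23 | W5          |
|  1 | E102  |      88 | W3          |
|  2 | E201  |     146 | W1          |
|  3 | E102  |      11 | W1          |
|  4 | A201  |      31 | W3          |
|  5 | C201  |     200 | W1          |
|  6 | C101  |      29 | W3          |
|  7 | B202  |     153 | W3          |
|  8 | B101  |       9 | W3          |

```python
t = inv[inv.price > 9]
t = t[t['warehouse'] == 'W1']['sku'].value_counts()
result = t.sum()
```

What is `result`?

filter rows where price > 9:
    sku  price warehouse
0  B202     23        W5
1  E102     88        W3
2  E201    146        W1
3  E102     11        W1
4  A201     31        W3
5  C201    200        W1
6  C101     29        W3
7  B202    153        W3
filter rows where warehouse == 'W1':
    sku  price warehouse
2  E201    146        W1
3  E102     11        W1
5  C201    200        W1
value_counts of sku:
sku
E201    1
E102    1
C201    1
Name: count, dtype: int64

3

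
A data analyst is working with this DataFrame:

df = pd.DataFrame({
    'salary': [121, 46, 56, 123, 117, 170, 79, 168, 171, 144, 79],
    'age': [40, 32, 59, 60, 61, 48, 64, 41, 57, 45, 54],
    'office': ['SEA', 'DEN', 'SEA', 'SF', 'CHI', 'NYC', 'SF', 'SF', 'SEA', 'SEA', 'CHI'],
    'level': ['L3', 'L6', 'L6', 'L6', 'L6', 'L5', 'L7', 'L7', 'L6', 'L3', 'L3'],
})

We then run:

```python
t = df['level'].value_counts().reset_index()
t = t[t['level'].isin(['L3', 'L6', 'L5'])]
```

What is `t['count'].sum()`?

9

value_counts of level:
level
L6    5
L3    3
L7    2
L5    1
Name: count, dtype: int64
reset_index():
  level  count
0    L6      5
1    L3      3
2    L7      2
3    L5      1
filter rows where level in ['L3', 'L6', 'L5']:
  level  count
0    L6      5
1    L3      3
3    L5      1
Finally, sum of column 'count' = 9.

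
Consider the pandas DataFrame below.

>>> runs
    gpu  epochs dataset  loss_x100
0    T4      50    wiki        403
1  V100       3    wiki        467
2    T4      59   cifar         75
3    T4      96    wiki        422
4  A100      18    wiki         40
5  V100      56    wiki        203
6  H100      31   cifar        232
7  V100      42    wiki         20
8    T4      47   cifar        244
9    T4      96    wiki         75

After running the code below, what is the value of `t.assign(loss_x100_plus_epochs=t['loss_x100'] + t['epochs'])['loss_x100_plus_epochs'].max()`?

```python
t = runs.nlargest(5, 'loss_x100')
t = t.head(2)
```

take 5 rows with largest loss_x100:
    gpu  epochs dataset  loss_x100
1  V100       3    wiki        467
3    T4      96    wiki        422
0    T4      50    wiki        403
8    T4      47   cifar        244
6  H100      31   cifar        232
take first 2 rows:
    gpu  epochs dataset  loss_x100
1  V100       3    wiki        467
3    T4      96    wiki        422
add column loss_x100_plus_epochs = t['loss_x100'] + t['epochs']:
    gpu  epochs dataset  loss_x100  loss_x100_plus_epochs
1  V100       3    wiki        467                    470
3    T4      96    wiki        422                    518

518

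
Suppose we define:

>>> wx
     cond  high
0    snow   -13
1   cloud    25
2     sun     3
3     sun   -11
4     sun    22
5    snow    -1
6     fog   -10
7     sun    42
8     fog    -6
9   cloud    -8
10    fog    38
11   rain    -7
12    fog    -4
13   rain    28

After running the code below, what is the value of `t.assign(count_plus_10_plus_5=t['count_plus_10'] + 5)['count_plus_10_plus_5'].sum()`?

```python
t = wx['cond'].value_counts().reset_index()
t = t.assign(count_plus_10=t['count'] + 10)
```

value_counts of cond:
cond
sun      4
fog      4
snow     2
cloud    2
rain     2
Name: count, dtype: int64
reset_index():
    cond  count
0    sun      4
1    fog      4
2   snow      2
3  cloud      2
4   rain      2
add column count_plus_10 = t['count'] + 10:
    cond  count  count_plus_10
0    sun      4             14
1    fog      4             14
2   snow      2             12
3  cloud      2             12
4   rain      2             12
add column count_plus_10_plus_5 = t['count_plus_10'] + 5:
    cond  count  count_plus_10  count_plus_10_plus_5
0    sun      4             14                    19
1    fog      4             14                    19
2   snow      2             12                    17
3  cloud      2             12                    17
4   rain      2             12                    17

89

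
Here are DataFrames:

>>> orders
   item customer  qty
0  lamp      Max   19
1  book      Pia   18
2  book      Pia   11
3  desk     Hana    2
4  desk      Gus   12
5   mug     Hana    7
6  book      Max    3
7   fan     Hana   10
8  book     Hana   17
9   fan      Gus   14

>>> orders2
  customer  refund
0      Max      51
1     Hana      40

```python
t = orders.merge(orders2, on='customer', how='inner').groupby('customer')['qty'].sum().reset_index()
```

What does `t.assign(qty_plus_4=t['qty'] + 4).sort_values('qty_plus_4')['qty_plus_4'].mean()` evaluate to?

merge on 'customer' (how='inner') → 6 rows:
   item customer  qty  refund
0  lamp      Max   19      51
1  desk     Hana    2      40
2   mug     Hana    7      40
3  book      Max    3      51
4   fan     Hana   10      40
5  book     Hana   17      40
group by customer, sum of qty:
customer
Hana    36
Max     22
Name: qty, dtype: int64
reset_index():
  customer  qty
0     Hana   36
1      Max   22
add column qty_plus_4 = t['qty'] + 4:
  customer  qty  qty_plus_4
0     Hana   36          40
1      Max   22          26
sort by qty_plus_4:
  customer  qty  qty_plus_4
1      Max   22          26
0     Hana   36          40
Hence 33.0.

33.0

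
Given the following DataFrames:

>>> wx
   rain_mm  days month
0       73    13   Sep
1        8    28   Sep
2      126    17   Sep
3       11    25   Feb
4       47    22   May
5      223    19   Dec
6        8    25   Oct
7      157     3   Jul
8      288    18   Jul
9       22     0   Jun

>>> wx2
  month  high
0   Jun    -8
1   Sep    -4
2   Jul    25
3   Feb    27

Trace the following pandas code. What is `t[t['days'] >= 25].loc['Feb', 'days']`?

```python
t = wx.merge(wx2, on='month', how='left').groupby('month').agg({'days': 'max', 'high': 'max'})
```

25

merge on 'month' (how='left') → 10 rows:
   rain_mm  days month  high
0       73    13   Sep  -4.0
1        8    28   Sep  -4.0
2      126    17   Sep  -4.0
3       11    25   Feb  27.0
4       47    22   May   NaN
5      223    19   Dec   NaN
6        8    25   Oct   NaN
7      157     3   Jul  25.0
8      288    18   Jul  25.0
9       22     0   Jun  -8.0
group by month: max(days), max(high):
       days  high
month            
Dec      19   NaN
Feb      25  27.0
Jul      18  25.0
Jun       0  -8.0
May      22   NaN
Oct      25   NaN
Sep      28  -4.0
filter rows where days >= 25:
       days  high
month            
Feb      25  27.0
Oct      25   NaN
Sep      28  -4.0
Reading off the value at row 'Feb', column 'days', we get 25.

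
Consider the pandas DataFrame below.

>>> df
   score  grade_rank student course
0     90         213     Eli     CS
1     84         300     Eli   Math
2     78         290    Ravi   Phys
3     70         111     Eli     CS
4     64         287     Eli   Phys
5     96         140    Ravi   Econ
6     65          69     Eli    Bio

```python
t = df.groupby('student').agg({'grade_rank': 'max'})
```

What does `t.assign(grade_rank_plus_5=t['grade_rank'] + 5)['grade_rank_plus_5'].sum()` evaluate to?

600

group by student, max of grade_rank:
         grade_rank
student            
Eli             300
Ravi            290
add column grade_rank_plus_5 = t['grade_rank'] + 5:
         grade_rank  grade_rank_plus_5
student                               
Eli             300                305
Ravi            290                295
So sum() = 600.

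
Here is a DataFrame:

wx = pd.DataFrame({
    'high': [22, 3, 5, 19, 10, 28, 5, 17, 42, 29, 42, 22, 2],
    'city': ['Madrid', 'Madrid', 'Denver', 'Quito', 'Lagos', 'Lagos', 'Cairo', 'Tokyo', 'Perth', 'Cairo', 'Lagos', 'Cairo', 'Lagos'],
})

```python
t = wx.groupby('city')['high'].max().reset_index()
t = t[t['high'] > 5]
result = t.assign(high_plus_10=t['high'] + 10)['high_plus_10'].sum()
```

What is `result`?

group by city, max of high:
city
Cairo     29
Denver     5
Lagos     42
Madrid    22
Perth     42
Quito     19
Tokyo     17
Name: high, dtype: int64
reset_index():
     city  high
0   Cairo    29
1  Denver     5
2   Lagos    42
3  Madrid    22
4   Perth    42
5   Quito    19
6   Tokyo    17
filter rows where high > 5:
     city  high
0   Cairo    29
2   Lagos    42
3  Madrid    22
4   Perth    42
5   Quito    19
6   Tokyo    17
add column high_plus_10 = t['high'] + 10:
     city  high  high_plus_10
0   Cairo    29            39
2   Lagos    42            52
3  Madrid    22            32
4   Perth    42            52
5   Quito    19            29
6   Tokyo    17            27
Then the sum of column 'high_plus_10': 231

231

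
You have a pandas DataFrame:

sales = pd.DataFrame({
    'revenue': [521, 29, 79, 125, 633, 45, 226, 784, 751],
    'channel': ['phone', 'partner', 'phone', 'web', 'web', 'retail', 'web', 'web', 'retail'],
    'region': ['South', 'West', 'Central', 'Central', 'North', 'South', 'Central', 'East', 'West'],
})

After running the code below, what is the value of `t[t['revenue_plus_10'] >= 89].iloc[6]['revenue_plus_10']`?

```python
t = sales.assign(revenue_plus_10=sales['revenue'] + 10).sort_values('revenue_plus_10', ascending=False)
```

add column revenue_plus_10 = sales['revenue'] + 10:
   revenue  channel   region  revenue_plus_10
0      521    phone    South              531
1       29  partner     West               39
2       79    phone  Central               89
3      125      web  Central              135
4      633      web    North              643
5       45   retail    South               55
6      226      web  Central              236
7      784      web     East              794
8      751   retail     West              761
sort by revenue_plus_10 descending:
   revenue  channel   region  revenue_plus_10
7      784      web     East              794
8      751   retail     West              761
4      633      web    North              643
0      521    phone    South              531
6      226      web  Central              236
3      125      web  Central              135
2       79    phone  Central               89
5       45   retail    South               55
1       29  partner     West               39
filter rows where revenue_plus_10 >= 89:
   revenue channel   region  revenue_plus_10
7      784     web     East              794
8      751  retail     West              761
4      633     web    North              643
0      521   phone    South              531
6      226     web  Central              236
3      125     web  Central              135
2       79   phone  Central               89

89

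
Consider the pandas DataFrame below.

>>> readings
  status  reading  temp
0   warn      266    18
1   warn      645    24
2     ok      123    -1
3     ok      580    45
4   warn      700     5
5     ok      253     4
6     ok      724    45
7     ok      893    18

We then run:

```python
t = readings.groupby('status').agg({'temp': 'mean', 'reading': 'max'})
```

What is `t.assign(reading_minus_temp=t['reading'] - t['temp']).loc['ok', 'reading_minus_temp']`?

group by status: mean(temp), max(reading):
             temp  reading
status                    
ok      22.200000      893
warn    15.666667      700
add column reading_minus_temp = t['reading'] - t['temp']:
             temp  reading  reading_minus_temp
status                                        
ok      22.200000      893          870.800000
warn    15.666667      700          684.333333

870.8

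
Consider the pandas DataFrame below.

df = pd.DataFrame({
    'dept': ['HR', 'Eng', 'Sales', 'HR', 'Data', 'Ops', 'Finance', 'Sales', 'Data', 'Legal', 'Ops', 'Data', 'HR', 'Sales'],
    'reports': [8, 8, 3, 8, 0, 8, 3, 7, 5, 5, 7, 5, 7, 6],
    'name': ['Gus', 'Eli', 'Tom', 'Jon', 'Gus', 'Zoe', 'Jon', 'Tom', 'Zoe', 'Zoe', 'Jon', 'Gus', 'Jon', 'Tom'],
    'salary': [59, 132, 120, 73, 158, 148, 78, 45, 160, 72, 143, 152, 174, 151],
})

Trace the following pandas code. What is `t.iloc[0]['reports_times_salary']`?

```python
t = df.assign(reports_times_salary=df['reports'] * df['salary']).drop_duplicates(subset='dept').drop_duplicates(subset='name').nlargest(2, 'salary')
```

add column reports_times_salary = df['reports'] * df['salary']:
       dept  reports name  salary  reports_times_salary
0        HR        8  Gus      59                   472
1       Eng        8  Eli     132                  1056
2     Sales        3  Tom     120                   360
3        HR        8  Jon      73                   584
4      Data        0  Gus     158                     0
5       Ops        8  Zoe     148                  1184
6   Finance        3  Jon      78                   234
7     Sales        7  Tom      45                   315
8      Data        5  Zoe     160                   800
9     Legal        5  Zoe      72                   360
10      Ops        7  Jon     143                  1001
11     Data        5  Gus     152                   760
12       HR        7  Jon     174                  1218
13    Sales        6  Tom     151                   906
drop duplicate dept (keep=first):
      dept  reports name  salary  reports_times_salary
0       HR        8  Gus      59                   472
1      Eng        8  Eli     132                  1056
2    Sales        3  Tom     120                   360
4     Data        0  Gus     158                     0
5      Ops        8  Zoe     148                  1184
6  Finance        3  Jon      78                   234
9    Legal        5  Zoe      72                   360
drop duplicate name (keep=first):
      dept  reports name  salary  reports_times_salary
0       HR        8  Gus      59                   472
1      Eng        8  Eli     132                  1056
2    Sales        3  Tom     120                   360
5      Ops        8  Zoe     148                  1184
6  Finance        3  Jon      78                   234
take 2 rows with largest salary:
  dept  reports name  salary  reports_times_salary
5  Ops        8  Zoe     148                  1184
1  Eng        8  Eli     132                  1056
value at position 0, column 'reports_times_salary' → 1184

1184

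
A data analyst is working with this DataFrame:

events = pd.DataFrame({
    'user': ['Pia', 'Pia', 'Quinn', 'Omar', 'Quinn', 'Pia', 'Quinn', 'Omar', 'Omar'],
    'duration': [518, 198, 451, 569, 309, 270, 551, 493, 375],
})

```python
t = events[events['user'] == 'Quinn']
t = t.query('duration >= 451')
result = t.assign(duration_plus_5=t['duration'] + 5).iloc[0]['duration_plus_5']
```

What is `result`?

filter rows where user == 'Quinn':
    user  duration
2  Quinn       451
4  Quinn       309
6  Quinn       551
filter rows where duration >= 451:
    user  duration
2  Quinn       451
6  Quinn       551
add column duration_plus_5 = t['duration'] + 5:
    user  duration  duration_plus_5
2  Quinn       451              456
6  Quinn       551              556

456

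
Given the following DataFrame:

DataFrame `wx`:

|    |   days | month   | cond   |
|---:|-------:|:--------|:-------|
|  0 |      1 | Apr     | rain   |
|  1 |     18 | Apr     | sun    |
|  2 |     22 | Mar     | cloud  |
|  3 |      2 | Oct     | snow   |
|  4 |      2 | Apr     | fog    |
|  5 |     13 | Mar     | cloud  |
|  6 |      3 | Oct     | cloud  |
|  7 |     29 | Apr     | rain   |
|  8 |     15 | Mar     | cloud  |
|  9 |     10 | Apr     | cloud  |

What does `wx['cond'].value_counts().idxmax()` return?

cloud

value_counts of cond:
cond
cloud    5
rain     2
sun      1
snow     1
fog      1
Name: count, dtype: int64
Reading off the label with the largest value, we get cloud.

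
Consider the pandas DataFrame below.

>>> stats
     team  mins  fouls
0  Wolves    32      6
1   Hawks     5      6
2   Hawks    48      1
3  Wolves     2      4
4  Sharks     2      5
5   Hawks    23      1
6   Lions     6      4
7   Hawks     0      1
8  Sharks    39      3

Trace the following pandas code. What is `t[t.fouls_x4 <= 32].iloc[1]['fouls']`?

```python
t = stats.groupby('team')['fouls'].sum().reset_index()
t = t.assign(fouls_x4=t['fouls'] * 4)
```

8

group by team, sum of fouls:
team
Hawks      9
Lions      4
Sharks     8
Wolves    10
Name: fouls, dtype: int64
reset_index():
     team  fouls
0   Hawks      9
1   Lions      4
2  Sharks      8
3  Wolves     10
add column fouls_x4 = t['fouls'] * 4:
     team  fouls  fouls_x4
0   Hawks      9        36
1   Lions      4        16
2  Sharks      8        32
3  Wolves     10        40
filter rows where fouls_x4 <= 32:
     team  fouls  fouls_x4
1   Lions      4        16
2  Sharks      8        32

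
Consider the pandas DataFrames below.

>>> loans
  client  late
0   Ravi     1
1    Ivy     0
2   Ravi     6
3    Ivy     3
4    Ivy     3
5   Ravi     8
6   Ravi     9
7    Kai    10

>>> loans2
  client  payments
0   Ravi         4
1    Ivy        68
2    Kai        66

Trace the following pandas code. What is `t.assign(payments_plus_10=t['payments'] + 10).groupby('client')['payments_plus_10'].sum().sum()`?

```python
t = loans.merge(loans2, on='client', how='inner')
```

366

merge on 'client' (how='inner') → 8 rows:
  client  late  payments
0   Ravi     1         4
1    Ivy     0        68
2   Ravi     6         4
3    Ivy     3        68
4    Ivy     3        68
5   Ravi     8         4
6   Ravi     9         4
7    Kai    10        66
add column payments_plus_10 = t['payments'] + 10:
  client  late  payments  payments_plus_10
0   Ravi     1         4                14
1    Ivy     0        68                78
2   Ravi     6         4                14
3    Ivy     3        68                78
4    Ivy     3        68                78
5   Ravi     8         4                14
6   Ravi     9         4                14
7    Kai    10        66                76
group by client, sum of payments_plus_10:
client
Ivy     234
Kai      76
Ravi     56
Name: payments_plus_10, dtype: int64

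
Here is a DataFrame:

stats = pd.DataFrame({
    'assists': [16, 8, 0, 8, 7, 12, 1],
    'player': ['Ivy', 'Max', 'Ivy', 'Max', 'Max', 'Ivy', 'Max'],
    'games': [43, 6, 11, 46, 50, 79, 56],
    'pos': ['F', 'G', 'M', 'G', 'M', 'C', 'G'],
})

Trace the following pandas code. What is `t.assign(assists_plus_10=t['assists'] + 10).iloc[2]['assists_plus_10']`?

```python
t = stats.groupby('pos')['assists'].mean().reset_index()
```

15.6666666667

group by pos, mean of assists:
pos
C    12.000000
F    16.000000
G     5.666667
M     3.500000
Name: assists, dtype: float64
reset_index():
  pos    assists
0   C  12.000000
1   F  16.000000
2   G   5.666667
3   M   3.500000
add column assists_plus_10 = t['assists'] + 10:
  pos    assists  assists_plus_10
0   C  12.000000        22.000000
1   F  16.000000        26.000000
2   G   5.666667        15.666667
3   M   3.500000        13.500000
So iloc[2]['assists_plus_10'] = 15.6666666667.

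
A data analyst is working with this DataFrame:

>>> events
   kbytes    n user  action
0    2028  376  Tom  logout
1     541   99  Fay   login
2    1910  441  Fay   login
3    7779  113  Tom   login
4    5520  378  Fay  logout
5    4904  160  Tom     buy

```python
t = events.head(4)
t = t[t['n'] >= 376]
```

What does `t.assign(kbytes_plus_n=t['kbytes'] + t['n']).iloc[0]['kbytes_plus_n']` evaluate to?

2404

take first 4 rows:
   kbytes    n user  action
0    2028  376  Tom  logout
1     541   99  Fay   login
2    1910  441  Fay   login
3    7779  113  Tom   login
filter rows where n >= 376:
   kbytes    n user  action
0    2028  376  Tom  logout
2    1910  441  Fay   login
add column kbytes_plus_n = t['kbytes'] + t['n']:
   kbytes    n user  action  kbytes_plus_n
0    2028  376  Tom  logout           2404
2    1910  441  Fay   login           2351
Then the value at position 0, column 'kbytes_plus_n': 2404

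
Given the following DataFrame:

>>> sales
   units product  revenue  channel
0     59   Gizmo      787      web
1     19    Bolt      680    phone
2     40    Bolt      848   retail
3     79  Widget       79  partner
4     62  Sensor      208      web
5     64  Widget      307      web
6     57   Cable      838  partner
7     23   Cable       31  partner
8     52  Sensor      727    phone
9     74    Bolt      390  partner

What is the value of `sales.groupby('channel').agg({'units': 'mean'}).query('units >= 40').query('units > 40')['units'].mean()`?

59.9583333333

group by channel, mean of units:
             units
channel           
partner  58.250000
phone    35.500000
retail   40.000000
web      61.666667
filter rows where units >= 40:
             units
channel           
partner  58.250000
retail   40.000000
web      61.666667
filter rows where units > 40:
             units
channel           
partner  58.250000
web      61.666667
Taking the mean of column 'units' gives 59.9583333333.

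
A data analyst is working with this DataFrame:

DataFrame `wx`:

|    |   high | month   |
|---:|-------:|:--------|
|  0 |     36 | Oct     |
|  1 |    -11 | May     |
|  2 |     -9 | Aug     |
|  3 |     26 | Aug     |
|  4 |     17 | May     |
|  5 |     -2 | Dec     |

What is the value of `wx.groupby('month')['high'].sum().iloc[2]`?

6

group by month, sum of high:
month
Aug    17
Dec    -2
May     6
Oct    36
Name: high, dtype: int64
value at position 2 → 6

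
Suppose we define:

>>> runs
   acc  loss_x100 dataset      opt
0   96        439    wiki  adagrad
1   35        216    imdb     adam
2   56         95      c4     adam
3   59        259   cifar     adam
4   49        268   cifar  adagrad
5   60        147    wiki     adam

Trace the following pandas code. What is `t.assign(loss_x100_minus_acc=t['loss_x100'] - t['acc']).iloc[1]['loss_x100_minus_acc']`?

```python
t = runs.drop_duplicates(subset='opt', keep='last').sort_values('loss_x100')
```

drop duplicate opt (keep=last):
   acc  loss_x100 dataset      opt
4   49        268   cifar  adagrad
5   60        147    wiki     adam
sort by loss_x100:
   acc  loss_x100 dataset      opt
5   60        147    wiki     adam
4   49        268   cifar  adagrad
add column loss_x100_minus_acc = t['loss_x100'] - t['acc']:
   acc  loss_x100 dataset      opt  loss_x100_minus_acc
5   60        147    wiki     adam                   87
4   49        268   cifar  adagrad                  219

219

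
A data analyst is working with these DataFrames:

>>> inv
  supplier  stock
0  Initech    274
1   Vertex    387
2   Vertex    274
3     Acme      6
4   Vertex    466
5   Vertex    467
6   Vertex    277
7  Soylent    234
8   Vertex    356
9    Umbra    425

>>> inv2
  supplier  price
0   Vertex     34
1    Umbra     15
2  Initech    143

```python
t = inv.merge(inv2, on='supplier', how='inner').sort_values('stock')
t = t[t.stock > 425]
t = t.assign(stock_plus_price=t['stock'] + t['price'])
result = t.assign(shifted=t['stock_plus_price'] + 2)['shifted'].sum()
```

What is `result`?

1005

merge on 'supplier' (how='inner') → 8 rows:
  supplier  stock  price
0  Initech    274    143
1   Vertex    387     34
2   Vertex    274     34
3   Vertex    466     34
4   Vertex    467     34
5   Vertex    277     34
6   Vertex    356     34
7    Umbra    425     15
sort by stock:
  supplier  stock  price
0  Initech    274    143
2   Vertex    274     34
5   Vertex    277     34
6   Vertex    356     34
1   Vertex    387     34
7    Umbra    425     15
3   Vertex    466     34
4   Vertex    467     34
filter rows where stock > 425:
  supplier  stock  price
3   Vertex    466     34
4   Vertex    467     34
add column stock_plus_price = t['stock'] + t['price']:
  supplier  stock  price  stock_plus_price
3   Vertex    466     34               500
4   Vertex    467     34               501
add column shifted = t['stock_plus_price'] + 2:
  supplier  stock  price  stock_plus_price  shifted
3   Vertex    466     34               500      502
4   Vertex    467     34               501      503
Reading off the sum of column 'shifted', we get 1005.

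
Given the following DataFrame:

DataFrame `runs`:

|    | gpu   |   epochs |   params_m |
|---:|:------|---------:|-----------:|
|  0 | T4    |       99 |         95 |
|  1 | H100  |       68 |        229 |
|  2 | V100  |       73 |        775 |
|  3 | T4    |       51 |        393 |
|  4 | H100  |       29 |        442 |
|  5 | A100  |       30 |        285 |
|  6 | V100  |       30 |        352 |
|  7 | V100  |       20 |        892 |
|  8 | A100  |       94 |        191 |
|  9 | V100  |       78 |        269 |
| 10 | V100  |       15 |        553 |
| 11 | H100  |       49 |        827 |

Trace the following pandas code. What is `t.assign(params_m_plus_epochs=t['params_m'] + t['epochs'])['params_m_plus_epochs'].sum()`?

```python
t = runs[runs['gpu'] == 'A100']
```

filter rows where gpu == 'A100':
    gpu  epochs  params_m
5  A100      30       285
8  A100      94       191
add column params_m_plus_epochs = t['params_m'] + t['epochs']:
    gpu  epochs  params_m  params_m_plus_epochs
5  A100      30       285                   315
8  A100      94       191                   285
Hence 600.

600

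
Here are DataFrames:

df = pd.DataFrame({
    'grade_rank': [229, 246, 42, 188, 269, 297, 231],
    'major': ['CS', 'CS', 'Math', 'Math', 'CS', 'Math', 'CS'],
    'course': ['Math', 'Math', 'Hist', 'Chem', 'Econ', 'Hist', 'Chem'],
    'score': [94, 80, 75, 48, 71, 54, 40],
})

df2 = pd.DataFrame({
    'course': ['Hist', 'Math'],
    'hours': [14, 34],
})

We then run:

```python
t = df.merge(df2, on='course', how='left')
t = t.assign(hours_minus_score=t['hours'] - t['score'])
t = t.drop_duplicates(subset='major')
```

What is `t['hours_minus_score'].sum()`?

-121.0

merge on 'course' (how='left') → 7 rows:
   grade_rank major course  score  hours
0         229    CS   Math     94   34.0
1         246    CS   Math     80   34.0
2          42  Math   Hist     75   14.0
3         188  Math   Chem     48    NaN
4         269    CS   Econ     71    NaN
5         297  Math   Hist     54   14.0
6         231    CS   Chem     40    NaN
add column hours_minus_score = t['hours'] - t['score']:
   grade_rank major course  score  hours  hours_minus_score
0         229    CS   Math     94   34.0              -60.0
1         246    CS   Math     80   34.0              -46.0
2          42  Math   Hist     75   14.0              -61.0
3         188  Math   Chem     48    NaN                NaN
4         269    CS   Econ     71    NaN                NaN
5         297  Math   Hist     54   14.0              -40.0
6         231    CS   Chem     40    NaN                NaN
drop duplicate major (keep=first):
   grade_rank major course  score  hours  hours_minus_score
0         229    CS   Math     94   34.0              -60.0
2          42  Math   Hist     75   14.0              -61.0
Hence -121.0.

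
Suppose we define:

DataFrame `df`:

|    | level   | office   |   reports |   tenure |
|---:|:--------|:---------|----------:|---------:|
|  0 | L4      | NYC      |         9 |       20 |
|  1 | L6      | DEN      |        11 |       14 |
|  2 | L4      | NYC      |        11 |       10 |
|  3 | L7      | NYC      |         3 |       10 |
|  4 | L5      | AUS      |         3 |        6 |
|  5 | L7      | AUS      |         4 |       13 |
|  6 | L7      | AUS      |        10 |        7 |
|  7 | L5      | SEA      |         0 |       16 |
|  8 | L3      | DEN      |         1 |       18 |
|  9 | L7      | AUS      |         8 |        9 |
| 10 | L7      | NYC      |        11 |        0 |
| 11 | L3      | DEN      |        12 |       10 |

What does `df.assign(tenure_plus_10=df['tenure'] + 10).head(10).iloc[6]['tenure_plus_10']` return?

17

add column tenure_plus_10 = df['tenure'] + 10:
   level office  reports  tenure  tenure_plus_10
0     L4    NYC        9      20              30
1     L6    DEN       11      14              24
2     L4    NYC       11      10              20
3     L7    NYC        3      10              20
4     L5    AUS        3       6              16
5     L7    AUS        4      13              23
6     L7    AUS       10       7              17
7     L5    SEA        0      16              26
8     L3    DEN        1      18              28
9     L7    AUS        8       9              19
10    L7    NYC       11       0              10
11    L3    DEN       12      10              20
take first 10 rows:
  level office  reports  tenure  tenure_plus_10
0    L4    NYC        9      20              30
1    L6    DEN       11      14              24
2    L4    NYC       11      10              20
3    L7    NYC        3      10              20
4    L5    AUS        3       6              16
5    L7    AUS        4      13              23
6    L7    AUS       10       7              17
7    L5    SEA        0      16              26
8    L3    DEN        1      18              28
9    L7    AUS        8       9              19
Hence 17.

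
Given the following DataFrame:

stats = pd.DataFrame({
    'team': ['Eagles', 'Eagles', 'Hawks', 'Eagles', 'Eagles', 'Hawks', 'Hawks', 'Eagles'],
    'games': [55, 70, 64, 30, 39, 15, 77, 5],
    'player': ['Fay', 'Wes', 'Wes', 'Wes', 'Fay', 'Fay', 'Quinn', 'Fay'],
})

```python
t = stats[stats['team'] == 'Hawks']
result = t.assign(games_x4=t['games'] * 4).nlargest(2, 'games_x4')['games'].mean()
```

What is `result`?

filter rows where team == 'Hawks':
    team  games player
2  Hawks     64    Wes
5  Hawks     15    Fay
6  Hawks     77  Quinn
add column games_x4 = t['games'] * 4:
    team  games player  games_x4
2  Hawks     64    Wes       256
5  Hawks     15    Fay        60
6  Hawks     77  Quinn       308
take 2 rows with largest games_x4:
    team  games player  games_x4
6  Hawks     77  Quinn       308
2  Hawks     64    Wes       256
Reading off the mean of column 'games', we get 70.5.

70.5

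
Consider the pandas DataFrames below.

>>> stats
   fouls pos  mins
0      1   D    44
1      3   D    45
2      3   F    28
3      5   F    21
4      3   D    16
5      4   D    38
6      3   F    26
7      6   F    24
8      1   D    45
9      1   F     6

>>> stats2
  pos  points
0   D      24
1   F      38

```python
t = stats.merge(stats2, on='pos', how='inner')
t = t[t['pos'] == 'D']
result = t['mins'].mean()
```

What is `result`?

37.6

merge on 'pos' (how='inner') → 10 rows:
   fouls pos  mins  points
0      1   D    44      24
1      3   D    45      24
2      3   F    28      38
3      5   F    21      38
4      3   D    16      24
5      4   D    38      24
6      3   F    26      38
7      6   F    24      38
8      1   D    45      24
9      1   F     6      38
filter rows where pos == 'D':
   fouls pos  mins  points
0      1   D    44      24
1      3   D    45      24
4      3   D    16      24
5      4   D    38      24
8      1   D    45      24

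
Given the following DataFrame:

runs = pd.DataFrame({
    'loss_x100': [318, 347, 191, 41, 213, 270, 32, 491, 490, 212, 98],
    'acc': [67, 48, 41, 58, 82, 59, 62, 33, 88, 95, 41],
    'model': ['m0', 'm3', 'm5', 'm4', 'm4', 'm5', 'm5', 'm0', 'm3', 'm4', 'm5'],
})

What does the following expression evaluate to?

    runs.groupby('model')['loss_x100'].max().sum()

group by model, max of loss_x100:
model
m0    491
m3    490
m4    213
m5    270
Name: loss_x100, dtype: int64
The sum of the resulting series is 1464.

1464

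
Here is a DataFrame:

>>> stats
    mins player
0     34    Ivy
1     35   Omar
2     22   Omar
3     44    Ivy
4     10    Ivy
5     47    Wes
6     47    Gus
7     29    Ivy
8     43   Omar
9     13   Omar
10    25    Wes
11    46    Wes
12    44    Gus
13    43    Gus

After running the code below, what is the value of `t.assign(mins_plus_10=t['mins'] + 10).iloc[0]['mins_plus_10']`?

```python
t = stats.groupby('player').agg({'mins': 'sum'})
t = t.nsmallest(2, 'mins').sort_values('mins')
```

123

group by player, sum of mins:
        mins
player      
Gus      134
Ivy      117
Omar     113
Wes      118
take 2 rows with smallest mins:
        mins
player      
Omar     113
Ivy      117
sort by mins:
        mins
player      
Omar     113
Ivy      117
add column mins_plus_10 = t['mins'] + 10:
        mins  mins_plus_10
player                    
Omar     113           123
Ivy      117           127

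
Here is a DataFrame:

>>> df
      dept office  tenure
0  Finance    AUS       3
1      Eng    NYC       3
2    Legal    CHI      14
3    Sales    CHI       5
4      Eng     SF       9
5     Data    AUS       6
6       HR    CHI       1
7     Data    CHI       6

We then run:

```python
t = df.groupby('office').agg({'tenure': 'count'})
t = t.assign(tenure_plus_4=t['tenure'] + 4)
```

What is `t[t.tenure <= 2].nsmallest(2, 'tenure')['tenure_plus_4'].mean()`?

5.0

group by office, count of tenure:
        tenure
office        
AUS          2
CHI          4
NYC          1
SF           1
add column tenure_plus_4 = t['tenure'] + 4:
        tenure  tenure_plus_4
office                       
AUS          2              6
CHI          4              8
NYC          1              5
SF           1              5
filter rows where tenure <= 2:
        tenure  tenure_plus_4
office                       
AUS          2              6
NYC          1              5
SF           1              5
take 2 rows with smallest tenure:
        tenure  tenure_plus_4
office                       
NYC          1              5
SF           1              5
Taking the mean of column 'tenure_plus_4' gives 5.0.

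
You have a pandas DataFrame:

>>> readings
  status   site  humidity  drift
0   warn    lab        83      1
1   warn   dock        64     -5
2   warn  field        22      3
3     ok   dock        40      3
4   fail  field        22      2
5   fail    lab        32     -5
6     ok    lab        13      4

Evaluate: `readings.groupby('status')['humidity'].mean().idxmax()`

warn

group by status, mean of humidity:
status
fail    27.000000
ok      26.500000
warn    56.333333
Name: humidity, dtype: float64
Reading off the label with the largest value, we get warn.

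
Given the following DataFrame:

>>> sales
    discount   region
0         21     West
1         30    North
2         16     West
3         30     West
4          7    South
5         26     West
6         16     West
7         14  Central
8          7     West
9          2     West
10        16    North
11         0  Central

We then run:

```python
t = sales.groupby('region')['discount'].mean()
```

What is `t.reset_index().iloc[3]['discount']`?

group by region, mean of discount:
region
Central     7.000000
North      23.000000
South       7.000000
West       16.857143
Name: discount, dtype: float64
reset_index():
    region   discount
0  Central   7.000000
1    North  23.000000
2    South   7.000000
3     West  16.857143
value at position 3, column 'discount' → 16.8571428571

16.8571428571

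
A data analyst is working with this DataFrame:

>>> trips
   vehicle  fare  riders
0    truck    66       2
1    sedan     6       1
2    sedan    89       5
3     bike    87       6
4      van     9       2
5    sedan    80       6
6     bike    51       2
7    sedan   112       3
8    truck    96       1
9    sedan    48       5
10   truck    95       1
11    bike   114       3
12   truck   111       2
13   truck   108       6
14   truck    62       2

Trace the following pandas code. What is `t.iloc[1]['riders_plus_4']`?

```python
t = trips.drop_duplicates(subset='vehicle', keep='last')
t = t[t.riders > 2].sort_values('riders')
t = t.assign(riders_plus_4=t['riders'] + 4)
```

drop duplicate vehicle (keep=last):
   vehicle  fare  riders
4      van     9       2
9    sedan    48       5
11    bike   114       3
14   truck    62       2
filter rows where riders > 2:
   vehicle  fare  riders
9    sedan    48       5
11    bike   114       3
sort by riders:
   vehicle  fare  riders
11    bike   114       3
9    sedan    48       5
add column riders_plus_4 = t['riders'] + 4:
   vehicle  fare  riders  riders_plus_4
11    bike   114       3              7
9    sedan    48       5              9
Then the value at position 1, column 'riders_plus_4': 9

9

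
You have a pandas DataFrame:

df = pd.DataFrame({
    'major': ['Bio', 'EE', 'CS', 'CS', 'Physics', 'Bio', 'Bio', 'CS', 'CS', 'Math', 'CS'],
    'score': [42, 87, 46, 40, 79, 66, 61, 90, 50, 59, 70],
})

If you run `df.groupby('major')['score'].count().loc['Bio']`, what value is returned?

3

group by major, count of score:
major
Bio        3
CS         5
EE         1
Math       1
Physics    1
Name: score, dtype: int64
The value at index 'Bio' is 3.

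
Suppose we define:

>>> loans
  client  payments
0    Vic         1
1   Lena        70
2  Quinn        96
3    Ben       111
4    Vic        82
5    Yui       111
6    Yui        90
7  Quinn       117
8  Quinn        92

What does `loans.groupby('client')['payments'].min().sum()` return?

group by client, min of payments:
client
Ben      111
Lena      70
Quinn     92
Vic        1
Yui       90
Name: payments, dtype: int64
So sum() = 364.

364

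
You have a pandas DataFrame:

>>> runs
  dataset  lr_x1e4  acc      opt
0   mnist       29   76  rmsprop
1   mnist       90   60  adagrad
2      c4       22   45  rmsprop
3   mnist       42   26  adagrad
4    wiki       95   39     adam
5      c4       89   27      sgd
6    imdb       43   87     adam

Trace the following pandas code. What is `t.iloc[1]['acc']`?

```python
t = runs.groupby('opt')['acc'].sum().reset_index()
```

group by opt, sum of acc:
opt
adagrad     86
adam       126
rmsprop    121
sgd         27
Name: acc, dtype: int64
reset_index():
       opt  acc
0  adagrad   86
1     adam  126
2  rmsprop  121
3      sgd   27
Finally, value at position 1, column 'acc' = 126.

126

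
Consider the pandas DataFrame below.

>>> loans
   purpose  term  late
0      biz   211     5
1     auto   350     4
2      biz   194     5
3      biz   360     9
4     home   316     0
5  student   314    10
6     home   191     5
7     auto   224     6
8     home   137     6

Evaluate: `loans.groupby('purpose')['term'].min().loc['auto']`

group by purpose, min of term:
purpose
auto       224
biz        194
home       137
student    314
Name: term, dtype: int64
The value at index 'auto' is 224.

224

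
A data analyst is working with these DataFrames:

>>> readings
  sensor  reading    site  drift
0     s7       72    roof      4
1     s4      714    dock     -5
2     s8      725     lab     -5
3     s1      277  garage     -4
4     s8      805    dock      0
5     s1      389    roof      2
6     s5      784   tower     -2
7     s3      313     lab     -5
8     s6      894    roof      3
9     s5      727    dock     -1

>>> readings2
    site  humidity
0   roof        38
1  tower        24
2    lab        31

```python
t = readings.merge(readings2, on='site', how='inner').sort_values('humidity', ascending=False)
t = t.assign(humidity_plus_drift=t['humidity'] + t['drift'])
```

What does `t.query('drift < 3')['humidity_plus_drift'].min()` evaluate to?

22

merge on 'site' (how='inner') → 6 rows:
  sensor  reading   site  drift  humidity
0     s7       72   roof      4        38
1     s8      725    lab     -5        31
2     s1      389   roof      2        38
3     s5      784  tower     -2        24
4     s3      313    lab     -5        31
5     s6      894   roof      3        38
sort by humidity descending:
  sensor  reading   site  drift  humidity
0     s7       72   roof      4        38
2     s1      389   roof      2        38
5     s6      894   roof      3        38
1     s8      725    lab     -5        31
4     s3      313    lab     -5        31
3     s5      784  tower     -2        24
add column humidity_plus_drift = t['humidity'] + t['drift']:
  sensor  reading   site  drift  humidity  humidity_plus_drift
0     s7       72   roof      4        38                   42
2     s1      389   roof      2        38                   40
5     s6      894   roof      3        38                   41
1     s8      725    lab     -5        31                   26
4     s3      313    lab     -5        31                   26
3     s5      784  tower     -2        24                   22
filter rows where drift < 3:
  sensor  reading   site  drift  humidity  humidity_plus_drift
2     s1      389   roof      2        38                   40
1     s8      725    lab     -5        31                   26
4     s3      313    lab     -5        31                   26
3     s5      784  tower     -2        24                   22
min of column 'humidity_plus_drift' → 22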